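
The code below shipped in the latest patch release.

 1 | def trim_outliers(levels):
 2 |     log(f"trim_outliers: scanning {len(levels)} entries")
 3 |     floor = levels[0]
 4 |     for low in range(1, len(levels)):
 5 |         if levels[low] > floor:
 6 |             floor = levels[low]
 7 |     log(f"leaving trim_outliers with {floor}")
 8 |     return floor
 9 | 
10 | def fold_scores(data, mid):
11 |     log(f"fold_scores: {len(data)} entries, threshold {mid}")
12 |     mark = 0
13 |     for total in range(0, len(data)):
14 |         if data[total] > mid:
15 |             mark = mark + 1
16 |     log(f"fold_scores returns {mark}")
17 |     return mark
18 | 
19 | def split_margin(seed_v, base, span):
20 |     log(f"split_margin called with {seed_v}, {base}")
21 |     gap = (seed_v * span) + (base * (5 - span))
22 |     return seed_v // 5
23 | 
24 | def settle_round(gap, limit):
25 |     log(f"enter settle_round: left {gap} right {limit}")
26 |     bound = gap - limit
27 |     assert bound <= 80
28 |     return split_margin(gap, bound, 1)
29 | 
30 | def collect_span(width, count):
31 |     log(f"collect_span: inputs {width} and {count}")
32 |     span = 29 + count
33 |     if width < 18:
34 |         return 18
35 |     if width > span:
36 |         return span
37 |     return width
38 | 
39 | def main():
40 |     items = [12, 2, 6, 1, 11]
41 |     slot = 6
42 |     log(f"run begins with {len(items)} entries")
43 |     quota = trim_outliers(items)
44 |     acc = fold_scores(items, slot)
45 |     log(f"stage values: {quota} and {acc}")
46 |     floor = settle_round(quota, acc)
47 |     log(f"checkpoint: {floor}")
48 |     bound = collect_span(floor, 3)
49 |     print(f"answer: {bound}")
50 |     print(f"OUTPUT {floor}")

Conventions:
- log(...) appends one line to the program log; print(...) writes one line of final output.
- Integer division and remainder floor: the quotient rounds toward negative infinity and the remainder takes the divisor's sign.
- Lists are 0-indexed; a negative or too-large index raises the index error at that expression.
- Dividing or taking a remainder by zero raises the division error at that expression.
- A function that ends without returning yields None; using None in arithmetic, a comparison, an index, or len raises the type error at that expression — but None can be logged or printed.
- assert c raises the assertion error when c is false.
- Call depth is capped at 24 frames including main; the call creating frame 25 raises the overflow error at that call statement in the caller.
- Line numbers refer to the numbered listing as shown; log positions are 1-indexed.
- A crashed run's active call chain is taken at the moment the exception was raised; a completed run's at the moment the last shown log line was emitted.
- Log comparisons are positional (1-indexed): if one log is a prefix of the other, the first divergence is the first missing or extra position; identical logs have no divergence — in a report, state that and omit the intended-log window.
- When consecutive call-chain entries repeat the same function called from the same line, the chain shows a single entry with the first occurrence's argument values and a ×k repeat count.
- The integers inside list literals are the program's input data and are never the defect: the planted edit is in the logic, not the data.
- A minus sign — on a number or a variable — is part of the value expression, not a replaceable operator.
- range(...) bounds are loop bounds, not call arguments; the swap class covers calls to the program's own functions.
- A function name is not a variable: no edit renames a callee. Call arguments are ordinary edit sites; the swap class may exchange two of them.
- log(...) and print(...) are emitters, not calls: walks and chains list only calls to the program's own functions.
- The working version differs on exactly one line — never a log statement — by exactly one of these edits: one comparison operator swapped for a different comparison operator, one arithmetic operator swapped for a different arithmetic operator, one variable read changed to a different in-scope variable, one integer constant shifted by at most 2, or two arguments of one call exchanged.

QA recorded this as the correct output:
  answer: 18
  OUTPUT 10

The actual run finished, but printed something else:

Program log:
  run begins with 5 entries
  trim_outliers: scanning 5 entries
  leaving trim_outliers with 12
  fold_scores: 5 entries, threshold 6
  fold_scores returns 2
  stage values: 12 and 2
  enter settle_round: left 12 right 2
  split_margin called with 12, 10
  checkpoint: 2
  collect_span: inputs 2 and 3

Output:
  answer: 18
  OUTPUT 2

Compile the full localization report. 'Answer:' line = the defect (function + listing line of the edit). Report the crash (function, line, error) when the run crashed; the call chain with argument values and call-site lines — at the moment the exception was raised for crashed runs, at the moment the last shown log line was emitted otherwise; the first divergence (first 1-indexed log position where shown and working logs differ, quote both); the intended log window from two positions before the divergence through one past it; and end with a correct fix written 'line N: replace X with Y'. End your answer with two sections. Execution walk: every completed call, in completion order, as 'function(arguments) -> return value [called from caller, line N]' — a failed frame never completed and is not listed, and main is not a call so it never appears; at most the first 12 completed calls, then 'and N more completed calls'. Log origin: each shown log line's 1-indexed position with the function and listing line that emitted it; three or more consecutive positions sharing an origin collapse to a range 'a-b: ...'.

Answer: the defect is in split_margin at line 22.
The tell: Everything matches until log position 9, which reads 'checkpoint: 2' in place of 'checkpoint: 10'.
Call chain: main -> collect_span(2, 3) (called at line 48).
First divergence: position 9 — the shown line 'checkpoint: 2' should read 'checkpoint: 10'.
Intended log window:
  7: enter settle_round: left 12 right 2
  8: split_margin called with 12, 10
  9: checkpoint: 10
  10: collect_span: inputs 10 and 3
Execution walk:
  trim_outliers([12, 2, 6, 1, 11]) -> 12  [called from main, line 43]
  fold_scores([12, 2, 6, 1, 11], 6) -> 2  [called from main, line 44]
  split_margin(12, 10, 1) -> 2  [called from settle_round, line 28]
  settle_round(12, 2) -> 2  [called from main, line 46]
  collect_span(2, 3) -> 18  [called from main, line 48]
Log line origins:
  1: from main, line 42
  2: from trim_outliers, line 2
  3: from trim_outliers, line 7
  4: from fold_scores, line 11
  5: from fold_scores, line 16
  6: from main, line 45
  7: from settle_round, line 25
  8: from split_margin, line 20
  9: from main, line 47
  10: from collect_span, line 31
A correct fix: line 22: replace `seed_v` with `gap`.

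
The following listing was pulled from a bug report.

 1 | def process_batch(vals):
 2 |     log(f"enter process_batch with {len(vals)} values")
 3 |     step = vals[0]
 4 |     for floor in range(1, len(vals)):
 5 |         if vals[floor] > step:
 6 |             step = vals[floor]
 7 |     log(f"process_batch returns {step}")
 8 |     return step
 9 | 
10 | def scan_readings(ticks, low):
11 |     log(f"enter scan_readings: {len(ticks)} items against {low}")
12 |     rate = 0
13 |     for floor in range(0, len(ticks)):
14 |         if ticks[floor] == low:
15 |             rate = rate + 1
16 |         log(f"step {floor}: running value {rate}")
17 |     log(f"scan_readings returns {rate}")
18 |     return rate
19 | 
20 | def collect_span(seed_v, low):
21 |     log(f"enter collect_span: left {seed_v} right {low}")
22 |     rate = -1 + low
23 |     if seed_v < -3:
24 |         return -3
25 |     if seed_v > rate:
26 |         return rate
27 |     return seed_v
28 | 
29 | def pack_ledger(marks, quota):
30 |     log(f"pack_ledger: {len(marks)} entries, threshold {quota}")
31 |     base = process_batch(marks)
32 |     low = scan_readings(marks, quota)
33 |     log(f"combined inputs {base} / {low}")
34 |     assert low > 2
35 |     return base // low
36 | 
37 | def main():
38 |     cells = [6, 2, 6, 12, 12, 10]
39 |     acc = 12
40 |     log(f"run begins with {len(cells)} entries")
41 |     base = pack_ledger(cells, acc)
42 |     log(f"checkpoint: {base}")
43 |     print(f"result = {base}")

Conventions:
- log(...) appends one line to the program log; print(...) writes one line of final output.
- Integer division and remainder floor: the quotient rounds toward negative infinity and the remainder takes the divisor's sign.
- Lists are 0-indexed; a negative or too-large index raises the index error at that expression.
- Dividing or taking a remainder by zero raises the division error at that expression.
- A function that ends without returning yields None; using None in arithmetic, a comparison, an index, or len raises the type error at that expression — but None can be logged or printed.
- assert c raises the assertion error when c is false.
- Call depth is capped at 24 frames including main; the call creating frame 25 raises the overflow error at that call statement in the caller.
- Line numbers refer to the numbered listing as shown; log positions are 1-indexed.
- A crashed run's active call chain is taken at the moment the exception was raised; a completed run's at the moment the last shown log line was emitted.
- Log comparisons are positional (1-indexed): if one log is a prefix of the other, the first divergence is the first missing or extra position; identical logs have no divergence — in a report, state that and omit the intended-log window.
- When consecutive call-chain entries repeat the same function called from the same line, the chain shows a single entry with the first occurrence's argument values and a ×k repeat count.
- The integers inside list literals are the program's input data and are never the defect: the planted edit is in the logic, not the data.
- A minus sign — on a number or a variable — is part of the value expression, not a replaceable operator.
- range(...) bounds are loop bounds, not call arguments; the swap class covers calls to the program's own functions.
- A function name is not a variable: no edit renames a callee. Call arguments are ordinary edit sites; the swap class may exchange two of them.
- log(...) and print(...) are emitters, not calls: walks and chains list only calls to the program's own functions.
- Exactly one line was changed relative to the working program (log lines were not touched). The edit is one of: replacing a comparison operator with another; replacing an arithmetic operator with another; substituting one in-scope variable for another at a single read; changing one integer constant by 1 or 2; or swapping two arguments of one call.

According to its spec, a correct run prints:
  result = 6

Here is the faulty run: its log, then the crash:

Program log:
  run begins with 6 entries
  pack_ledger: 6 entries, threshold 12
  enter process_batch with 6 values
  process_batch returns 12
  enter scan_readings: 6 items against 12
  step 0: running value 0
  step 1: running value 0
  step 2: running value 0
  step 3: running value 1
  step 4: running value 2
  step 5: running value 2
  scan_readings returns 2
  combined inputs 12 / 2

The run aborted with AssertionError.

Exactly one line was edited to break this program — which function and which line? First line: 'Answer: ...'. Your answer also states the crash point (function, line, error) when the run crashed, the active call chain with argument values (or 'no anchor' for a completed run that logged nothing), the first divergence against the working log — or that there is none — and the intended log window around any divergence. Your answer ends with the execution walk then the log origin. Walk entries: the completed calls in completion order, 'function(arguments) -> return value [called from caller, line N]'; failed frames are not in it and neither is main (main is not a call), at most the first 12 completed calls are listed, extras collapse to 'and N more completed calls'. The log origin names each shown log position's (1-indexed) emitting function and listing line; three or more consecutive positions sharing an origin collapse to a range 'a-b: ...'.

Answer: the defect is in pack_ledger at line 34.
Core observation: The shown log is a 13-line prefix of the intended one, whose next entry is 'checkpoint: 6'.
Crash: pack_ledger, line 34, AssertionError.
Call chain: main -> pack_ledger([6, 2, 6, 12, 12, 10], 12) (called at line 41).
First divergence: position 14 — the faulty run's log ends after 13 lines; the working version continues with 'checkpoint: 6'.
Intended log window:
  12: scan_readings returns 2
  13: combined inputs 12 / 2
  14: checkpoint: 6
Execution walk:
  process_batch([6, 2, 6, 12, 12, 10]) -> 12  [called from pack_ledger, line 31]
  scan_readings([6, 2, 6, 12, 12, 10], 12) -> 2  [called from pack_ledger, line 32]
Log origins:
  1: logged in main at line 40
  2: logged in pack_ledger at line 30
  3: logged in process_batch at line 2
  4: logged in process_batch at line 7
  5: logged in scan_readings at line 11
  6-11: logged in scan_readings at line 16
  12: logged in scan_readings at line 17
  13: logged in pack_ledger at line 33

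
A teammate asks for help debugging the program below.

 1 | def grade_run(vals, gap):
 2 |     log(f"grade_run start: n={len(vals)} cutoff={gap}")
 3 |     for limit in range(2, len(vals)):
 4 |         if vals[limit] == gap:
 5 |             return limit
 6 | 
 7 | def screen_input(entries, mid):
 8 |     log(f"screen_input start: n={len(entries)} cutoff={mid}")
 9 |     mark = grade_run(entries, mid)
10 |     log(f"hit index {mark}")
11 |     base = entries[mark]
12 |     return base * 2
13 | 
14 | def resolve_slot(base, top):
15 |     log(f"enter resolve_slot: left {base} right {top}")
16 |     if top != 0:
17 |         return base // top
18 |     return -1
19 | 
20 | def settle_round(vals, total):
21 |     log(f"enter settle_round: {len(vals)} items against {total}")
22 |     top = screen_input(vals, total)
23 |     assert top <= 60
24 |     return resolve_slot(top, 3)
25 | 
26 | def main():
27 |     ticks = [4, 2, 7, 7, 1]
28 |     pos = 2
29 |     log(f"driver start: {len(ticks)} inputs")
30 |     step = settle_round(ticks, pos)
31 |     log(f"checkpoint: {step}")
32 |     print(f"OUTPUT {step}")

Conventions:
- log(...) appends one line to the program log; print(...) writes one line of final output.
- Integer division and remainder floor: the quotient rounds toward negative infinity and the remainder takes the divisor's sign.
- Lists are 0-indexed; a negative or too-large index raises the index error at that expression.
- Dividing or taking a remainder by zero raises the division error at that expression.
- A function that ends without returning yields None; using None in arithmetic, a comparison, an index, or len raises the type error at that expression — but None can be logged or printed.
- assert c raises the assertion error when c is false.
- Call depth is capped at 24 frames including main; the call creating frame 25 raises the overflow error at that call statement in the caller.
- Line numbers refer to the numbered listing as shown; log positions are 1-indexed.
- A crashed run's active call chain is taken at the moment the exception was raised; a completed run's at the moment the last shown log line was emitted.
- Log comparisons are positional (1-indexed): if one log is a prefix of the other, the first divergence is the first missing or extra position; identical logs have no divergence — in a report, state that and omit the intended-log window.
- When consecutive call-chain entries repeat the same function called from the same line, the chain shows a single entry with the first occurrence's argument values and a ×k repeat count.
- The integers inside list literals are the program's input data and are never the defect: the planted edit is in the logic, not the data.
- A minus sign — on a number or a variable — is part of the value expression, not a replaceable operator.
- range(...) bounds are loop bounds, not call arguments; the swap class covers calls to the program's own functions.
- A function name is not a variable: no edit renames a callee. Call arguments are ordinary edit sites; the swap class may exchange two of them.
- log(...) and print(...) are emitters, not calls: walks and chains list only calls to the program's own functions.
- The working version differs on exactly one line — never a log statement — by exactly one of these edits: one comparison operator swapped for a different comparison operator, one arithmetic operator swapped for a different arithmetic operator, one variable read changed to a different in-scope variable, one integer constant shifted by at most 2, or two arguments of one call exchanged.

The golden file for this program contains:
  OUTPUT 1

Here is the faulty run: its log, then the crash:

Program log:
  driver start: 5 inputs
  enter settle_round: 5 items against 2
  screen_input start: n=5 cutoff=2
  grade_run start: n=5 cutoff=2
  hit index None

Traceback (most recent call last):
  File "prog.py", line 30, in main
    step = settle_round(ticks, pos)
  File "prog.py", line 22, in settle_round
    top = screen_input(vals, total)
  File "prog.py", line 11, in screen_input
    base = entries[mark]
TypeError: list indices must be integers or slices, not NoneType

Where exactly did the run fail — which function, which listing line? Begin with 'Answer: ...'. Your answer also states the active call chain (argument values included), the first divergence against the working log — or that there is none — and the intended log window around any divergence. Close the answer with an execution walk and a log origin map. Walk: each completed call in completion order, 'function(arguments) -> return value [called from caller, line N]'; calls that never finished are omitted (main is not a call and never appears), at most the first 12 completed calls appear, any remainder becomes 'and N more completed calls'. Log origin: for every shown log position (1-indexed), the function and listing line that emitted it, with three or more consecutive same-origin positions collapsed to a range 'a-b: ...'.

Answer: the error was raised in screen_input, line 11.
Key observation: Log line 5 is where behavior first shows: 'hit index None' appears instead of 'hit index 1'.
Call chain: main -> settle_round([4, 2, 7, 7, 1], 2) (called at line 30) -> screen_input([4, 2, 7, 7, 1], 2) (called at line 22).
First divergence: position 5; shown 'hit index None' vs intended 'hit index 1'.
Intended log window:
  3: screen_input start: n=5 cutoff=2
  4: grade_run start: n=5 cutoff=2
  5: hit index 1
  6: enter resolve_slot: left 4 right 3
Execution walk:
  grade_run([4, 2, 7, 7, 1], 2) -> None  [called from screen_input, line 9]
Log origins:
  1 — main, line 29
  2 — settle_round, line 21
  3 — screen_input, line 8
  4 — grade_run, line 2
  5 — screen_input, line 10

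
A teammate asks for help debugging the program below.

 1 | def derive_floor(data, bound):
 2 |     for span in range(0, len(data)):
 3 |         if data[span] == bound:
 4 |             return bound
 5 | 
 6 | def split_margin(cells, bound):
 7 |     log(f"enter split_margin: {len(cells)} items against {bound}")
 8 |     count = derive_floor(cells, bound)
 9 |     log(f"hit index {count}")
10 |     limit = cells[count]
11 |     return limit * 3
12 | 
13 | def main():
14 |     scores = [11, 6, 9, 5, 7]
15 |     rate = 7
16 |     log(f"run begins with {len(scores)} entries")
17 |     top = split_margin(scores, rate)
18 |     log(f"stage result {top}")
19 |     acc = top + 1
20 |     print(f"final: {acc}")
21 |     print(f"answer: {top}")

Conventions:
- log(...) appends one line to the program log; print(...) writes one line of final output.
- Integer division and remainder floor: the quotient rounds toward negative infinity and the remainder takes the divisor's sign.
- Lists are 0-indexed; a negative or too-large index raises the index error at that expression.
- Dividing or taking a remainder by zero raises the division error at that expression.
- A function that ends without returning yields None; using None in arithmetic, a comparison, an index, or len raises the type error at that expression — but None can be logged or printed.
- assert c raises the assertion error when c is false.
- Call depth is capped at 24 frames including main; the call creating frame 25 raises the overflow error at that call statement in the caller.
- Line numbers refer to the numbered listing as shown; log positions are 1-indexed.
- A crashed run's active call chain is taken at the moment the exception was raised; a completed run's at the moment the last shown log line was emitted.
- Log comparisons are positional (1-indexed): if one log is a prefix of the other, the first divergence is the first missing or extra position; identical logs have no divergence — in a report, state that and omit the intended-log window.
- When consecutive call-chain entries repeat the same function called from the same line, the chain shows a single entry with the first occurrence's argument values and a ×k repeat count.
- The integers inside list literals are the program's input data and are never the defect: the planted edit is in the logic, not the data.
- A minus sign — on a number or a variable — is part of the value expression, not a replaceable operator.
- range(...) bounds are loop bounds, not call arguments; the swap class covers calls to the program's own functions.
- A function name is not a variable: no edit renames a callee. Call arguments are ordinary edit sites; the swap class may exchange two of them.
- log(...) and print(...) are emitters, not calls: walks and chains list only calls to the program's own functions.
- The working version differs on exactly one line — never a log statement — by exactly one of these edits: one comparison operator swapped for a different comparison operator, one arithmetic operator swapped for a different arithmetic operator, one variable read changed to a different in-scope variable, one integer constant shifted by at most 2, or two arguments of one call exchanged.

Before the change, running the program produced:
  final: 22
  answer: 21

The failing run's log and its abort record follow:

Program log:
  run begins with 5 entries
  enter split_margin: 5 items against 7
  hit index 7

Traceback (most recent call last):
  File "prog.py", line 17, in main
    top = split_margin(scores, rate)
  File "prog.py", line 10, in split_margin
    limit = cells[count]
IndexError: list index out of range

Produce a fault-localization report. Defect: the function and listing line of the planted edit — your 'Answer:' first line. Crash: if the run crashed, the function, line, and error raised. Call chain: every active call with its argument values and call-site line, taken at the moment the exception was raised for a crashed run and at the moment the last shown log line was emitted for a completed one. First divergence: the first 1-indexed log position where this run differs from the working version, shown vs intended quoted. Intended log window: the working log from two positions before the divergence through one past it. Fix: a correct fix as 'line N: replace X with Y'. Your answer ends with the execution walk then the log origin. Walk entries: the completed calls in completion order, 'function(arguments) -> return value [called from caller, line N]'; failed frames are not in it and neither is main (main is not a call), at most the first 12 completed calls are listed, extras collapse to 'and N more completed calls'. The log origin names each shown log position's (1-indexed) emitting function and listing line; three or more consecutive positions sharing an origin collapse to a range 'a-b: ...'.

Answer: the defect is in derive_floor at line 4.
Key observation: The log first diverges at position 3: the faulty run prints 'hit index 7' where the working version prints 'hit index 4'.
Crash: split_margin, line 10, IndexError.
Call chain: main -> split_margin([11, 6, 9, 5, 7], 7) (called at line 17).
First divergence: position 3 — the shown line 'hit index 7' should read 'hit index 4'.
Intended log window:
  1: run begins with 5 entries
  2: enter split_margin: 5 items against 7
  3: hit index 4
  4: stage result 21
Execution walk:
  derive_floor([11, 6, 9, 5, 7], 7) -> 7  [called from split_margin, line 8]
Log origin:
  1: from main, line 16
  2: from split_margin, line 7
  3: from split_margin, line 9
A correct fix: line 4: replace `bound` with `span`.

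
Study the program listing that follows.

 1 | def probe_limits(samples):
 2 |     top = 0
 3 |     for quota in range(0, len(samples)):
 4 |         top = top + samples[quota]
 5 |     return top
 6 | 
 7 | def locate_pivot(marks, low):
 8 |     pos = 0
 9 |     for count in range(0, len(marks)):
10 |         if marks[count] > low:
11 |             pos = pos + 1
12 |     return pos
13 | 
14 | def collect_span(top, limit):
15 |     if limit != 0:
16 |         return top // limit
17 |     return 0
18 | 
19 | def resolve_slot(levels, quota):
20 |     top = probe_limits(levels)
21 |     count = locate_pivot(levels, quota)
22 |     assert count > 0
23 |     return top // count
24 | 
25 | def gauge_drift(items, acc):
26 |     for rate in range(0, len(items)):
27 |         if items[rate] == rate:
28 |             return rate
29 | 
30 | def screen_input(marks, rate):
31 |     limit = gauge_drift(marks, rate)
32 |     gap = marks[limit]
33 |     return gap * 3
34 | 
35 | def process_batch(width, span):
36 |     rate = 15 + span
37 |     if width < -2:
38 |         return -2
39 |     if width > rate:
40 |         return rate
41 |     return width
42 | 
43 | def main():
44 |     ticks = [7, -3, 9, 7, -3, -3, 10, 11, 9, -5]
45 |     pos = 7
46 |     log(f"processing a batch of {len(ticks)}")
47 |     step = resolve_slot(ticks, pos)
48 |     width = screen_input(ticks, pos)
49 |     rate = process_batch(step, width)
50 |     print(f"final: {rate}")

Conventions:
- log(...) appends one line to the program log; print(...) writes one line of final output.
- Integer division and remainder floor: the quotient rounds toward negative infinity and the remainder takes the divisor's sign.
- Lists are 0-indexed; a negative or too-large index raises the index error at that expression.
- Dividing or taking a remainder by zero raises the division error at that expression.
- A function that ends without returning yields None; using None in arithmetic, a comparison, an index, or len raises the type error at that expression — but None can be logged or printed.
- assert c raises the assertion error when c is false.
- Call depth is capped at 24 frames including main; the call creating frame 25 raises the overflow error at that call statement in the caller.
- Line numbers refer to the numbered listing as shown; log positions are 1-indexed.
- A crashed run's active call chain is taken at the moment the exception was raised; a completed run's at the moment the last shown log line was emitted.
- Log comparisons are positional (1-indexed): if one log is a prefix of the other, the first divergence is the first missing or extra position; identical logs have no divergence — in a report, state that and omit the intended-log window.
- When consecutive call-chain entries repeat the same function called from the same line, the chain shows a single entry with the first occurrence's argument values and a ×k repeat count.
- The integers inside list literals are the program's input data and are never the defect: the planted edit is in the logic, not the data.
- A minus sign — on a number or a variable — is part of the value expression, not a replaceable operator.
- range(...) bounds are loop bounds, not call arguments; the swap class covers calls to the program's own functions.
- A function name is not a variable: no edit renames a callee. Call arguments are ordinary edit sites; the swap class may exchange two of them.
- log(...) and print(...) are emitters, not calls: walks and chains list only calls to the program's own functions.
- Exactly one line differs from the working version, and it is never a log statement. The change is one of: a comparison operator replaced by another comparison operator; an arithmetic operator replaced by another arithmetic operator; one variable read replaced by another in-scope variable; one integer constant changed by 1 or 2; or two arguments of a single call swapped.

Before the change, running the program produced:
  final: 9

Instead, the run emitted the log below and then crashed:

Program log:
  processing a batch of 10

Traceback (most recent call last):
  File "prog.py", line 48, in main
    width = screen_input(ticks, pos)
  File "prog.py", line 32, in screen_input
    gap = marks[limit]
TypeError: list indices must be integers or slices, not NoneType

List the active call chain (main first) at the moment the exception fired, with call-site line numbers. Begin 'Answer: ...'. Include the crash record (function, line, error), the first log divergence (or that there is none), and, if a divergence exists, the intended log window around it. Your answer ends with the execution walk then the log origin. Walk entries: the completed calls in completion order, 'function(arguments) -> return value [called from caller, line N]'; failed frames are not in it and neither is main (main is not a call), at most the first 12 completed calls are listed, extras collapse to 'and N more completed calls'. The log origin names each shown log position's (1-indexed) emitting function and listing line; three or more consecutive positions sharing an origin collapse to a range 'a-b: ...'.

Answer: main -> screen_input (called at line 48).
The tell: Up to the failure, the log is exactly the working version's.
Crash: screen_input, line 32, TypeError.
First divergence: none — the logs agree in full.
Execution walk:
  probe_limits([7, -3, 9, 7, -3, -3, 10, 11, 9, -5]) -> 39  [called from resolve_slot, line 20]
  locate_pivot([7, -3, 9, 7, -3, -3, 10, 11, 9, -5], 7) -> 4  [called from resolve_slot, line 21]
  resolve_slot([7, -3, 9, 7, -3, -3, 10, 11, 9, -5], 7) -> 9  [called from main, line 47]
  gauge_drift([7, -3, 9, 7, -3, -3, 10, 11, 9, -5], 7) -> None  [called from screen_input, line 31]
Log line origins:
  1 — main, line 46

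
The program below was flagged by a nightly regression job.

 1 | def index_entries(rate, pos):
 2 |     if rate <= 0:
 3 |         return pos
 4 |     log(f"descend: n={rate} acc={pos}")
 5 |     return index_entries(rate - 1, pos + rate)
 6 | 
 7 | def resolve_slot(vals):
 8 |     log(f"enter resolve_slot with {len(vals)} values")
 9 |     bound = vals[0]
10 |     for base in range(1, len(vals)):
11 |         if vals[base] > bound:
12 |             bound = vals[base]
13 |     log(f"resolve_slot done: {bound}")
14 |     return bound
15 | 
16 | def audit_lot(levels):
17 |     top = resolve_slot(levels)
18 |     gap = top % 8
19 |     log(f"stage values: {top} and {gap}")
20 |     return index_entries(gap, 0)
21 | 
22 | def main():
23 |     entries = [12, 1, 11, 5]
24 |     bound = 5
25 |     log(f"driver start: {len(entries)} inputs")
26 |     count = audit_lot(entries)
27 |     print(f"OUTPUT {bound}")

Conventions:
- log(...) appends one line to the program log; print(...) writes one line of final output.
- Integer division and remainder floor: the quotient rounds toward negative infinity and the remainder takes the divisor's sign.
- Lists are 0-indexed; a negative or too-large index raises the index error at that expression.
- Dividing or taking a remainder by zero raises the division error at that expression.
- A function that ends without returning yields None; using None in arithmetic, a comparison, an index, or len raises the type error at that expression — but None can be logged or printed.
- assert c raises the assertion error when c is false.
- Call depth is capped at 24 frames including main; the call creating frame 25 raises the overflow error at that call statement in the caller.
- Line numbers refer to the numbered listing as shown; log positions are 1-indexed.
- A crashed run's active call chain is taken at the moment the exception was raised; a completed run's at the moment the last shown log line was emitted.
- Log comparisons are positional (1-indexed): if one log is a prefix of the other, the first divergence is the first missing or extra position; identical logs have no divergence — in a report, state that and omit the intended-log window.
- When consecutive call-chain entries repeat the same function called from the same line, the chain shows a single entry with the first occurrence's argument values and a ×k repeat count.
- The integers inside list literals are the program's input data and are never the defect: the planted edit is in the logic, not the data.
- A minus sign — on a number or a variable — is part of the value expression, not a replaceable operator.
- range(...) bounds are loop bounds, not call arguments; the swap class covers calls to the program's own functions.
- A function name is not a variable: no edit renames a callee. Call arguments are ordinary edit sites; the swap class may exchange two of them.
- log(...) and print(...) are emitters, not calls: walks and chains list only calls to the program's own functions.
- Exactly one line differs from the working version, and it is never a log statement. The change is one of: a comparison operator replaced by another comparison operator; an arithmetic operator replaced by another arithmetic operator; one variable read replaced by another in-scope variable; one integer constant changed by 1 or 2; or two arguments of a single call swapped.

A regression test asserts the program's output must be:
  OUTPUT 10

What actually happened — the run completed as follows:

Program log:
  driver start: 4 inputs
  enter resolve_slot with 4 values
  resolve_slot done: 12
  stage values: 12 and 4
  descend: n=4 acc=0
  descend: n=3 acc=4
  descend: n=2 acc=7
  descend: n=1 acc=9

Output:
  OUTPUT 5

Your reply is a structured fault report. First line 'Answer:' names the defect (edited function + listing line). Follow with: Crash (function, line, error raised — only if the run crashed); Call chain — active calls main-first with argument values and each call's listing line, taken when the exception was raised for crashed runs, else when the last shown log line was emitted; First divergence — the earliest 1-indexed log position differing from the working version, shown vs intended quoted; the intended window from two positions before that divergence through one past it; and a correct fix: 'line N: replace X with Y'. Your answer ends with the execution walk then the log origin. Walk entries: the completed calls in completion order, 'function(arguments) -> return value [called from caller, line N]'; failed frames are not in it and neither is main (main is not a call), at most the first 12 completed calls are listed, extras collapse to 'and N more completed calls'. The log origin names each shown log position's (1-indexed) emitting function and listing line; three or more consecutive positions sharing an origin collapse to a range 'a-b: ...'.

Answer: the defect is in main at line 27.
Core observation: Log streams are identical — the defect surfaces only in the printed output.
Call chain: main -> audit_lot([12, 1, 11, 5]) (called at line 26) -> index_entries(4, 0) (called at line 20) -> index_entries(3, 4) (called at line 5) ×3.
First divergence: none (the log streams are identical).
Execution walk:
  resolve_slot([12, 1, 11, 5]) -> 12  [called from audit_lot, line 17]
  index_entries(0, 10) -> 10  [called from index_entries, line 5]
  index_entries(1, 9) -> 10  [called from index_entries, line 5]
  index_entries(2, 7) -> 10  [called from index_entries, line 5]
  index_entries(3, 4) -> 10  [called from index_entries, line 5]
  index_entries(4, 0) -> 10  [called from audit_lot, line 20]
  audit_lot([12, 1, 11, 5]) -> 10  [called from main, line 26]
Log line origins:
  1: emitted by main (line 25)
  2: emitted by resolve_slot (line 8)
  3: emitted by resolve_slot (line 13)
  4: emitted by audit_lot (line 19)
  5-8: emitted by index_entries (line 4)
A correct fix: line 27: replace `bound` with `count`.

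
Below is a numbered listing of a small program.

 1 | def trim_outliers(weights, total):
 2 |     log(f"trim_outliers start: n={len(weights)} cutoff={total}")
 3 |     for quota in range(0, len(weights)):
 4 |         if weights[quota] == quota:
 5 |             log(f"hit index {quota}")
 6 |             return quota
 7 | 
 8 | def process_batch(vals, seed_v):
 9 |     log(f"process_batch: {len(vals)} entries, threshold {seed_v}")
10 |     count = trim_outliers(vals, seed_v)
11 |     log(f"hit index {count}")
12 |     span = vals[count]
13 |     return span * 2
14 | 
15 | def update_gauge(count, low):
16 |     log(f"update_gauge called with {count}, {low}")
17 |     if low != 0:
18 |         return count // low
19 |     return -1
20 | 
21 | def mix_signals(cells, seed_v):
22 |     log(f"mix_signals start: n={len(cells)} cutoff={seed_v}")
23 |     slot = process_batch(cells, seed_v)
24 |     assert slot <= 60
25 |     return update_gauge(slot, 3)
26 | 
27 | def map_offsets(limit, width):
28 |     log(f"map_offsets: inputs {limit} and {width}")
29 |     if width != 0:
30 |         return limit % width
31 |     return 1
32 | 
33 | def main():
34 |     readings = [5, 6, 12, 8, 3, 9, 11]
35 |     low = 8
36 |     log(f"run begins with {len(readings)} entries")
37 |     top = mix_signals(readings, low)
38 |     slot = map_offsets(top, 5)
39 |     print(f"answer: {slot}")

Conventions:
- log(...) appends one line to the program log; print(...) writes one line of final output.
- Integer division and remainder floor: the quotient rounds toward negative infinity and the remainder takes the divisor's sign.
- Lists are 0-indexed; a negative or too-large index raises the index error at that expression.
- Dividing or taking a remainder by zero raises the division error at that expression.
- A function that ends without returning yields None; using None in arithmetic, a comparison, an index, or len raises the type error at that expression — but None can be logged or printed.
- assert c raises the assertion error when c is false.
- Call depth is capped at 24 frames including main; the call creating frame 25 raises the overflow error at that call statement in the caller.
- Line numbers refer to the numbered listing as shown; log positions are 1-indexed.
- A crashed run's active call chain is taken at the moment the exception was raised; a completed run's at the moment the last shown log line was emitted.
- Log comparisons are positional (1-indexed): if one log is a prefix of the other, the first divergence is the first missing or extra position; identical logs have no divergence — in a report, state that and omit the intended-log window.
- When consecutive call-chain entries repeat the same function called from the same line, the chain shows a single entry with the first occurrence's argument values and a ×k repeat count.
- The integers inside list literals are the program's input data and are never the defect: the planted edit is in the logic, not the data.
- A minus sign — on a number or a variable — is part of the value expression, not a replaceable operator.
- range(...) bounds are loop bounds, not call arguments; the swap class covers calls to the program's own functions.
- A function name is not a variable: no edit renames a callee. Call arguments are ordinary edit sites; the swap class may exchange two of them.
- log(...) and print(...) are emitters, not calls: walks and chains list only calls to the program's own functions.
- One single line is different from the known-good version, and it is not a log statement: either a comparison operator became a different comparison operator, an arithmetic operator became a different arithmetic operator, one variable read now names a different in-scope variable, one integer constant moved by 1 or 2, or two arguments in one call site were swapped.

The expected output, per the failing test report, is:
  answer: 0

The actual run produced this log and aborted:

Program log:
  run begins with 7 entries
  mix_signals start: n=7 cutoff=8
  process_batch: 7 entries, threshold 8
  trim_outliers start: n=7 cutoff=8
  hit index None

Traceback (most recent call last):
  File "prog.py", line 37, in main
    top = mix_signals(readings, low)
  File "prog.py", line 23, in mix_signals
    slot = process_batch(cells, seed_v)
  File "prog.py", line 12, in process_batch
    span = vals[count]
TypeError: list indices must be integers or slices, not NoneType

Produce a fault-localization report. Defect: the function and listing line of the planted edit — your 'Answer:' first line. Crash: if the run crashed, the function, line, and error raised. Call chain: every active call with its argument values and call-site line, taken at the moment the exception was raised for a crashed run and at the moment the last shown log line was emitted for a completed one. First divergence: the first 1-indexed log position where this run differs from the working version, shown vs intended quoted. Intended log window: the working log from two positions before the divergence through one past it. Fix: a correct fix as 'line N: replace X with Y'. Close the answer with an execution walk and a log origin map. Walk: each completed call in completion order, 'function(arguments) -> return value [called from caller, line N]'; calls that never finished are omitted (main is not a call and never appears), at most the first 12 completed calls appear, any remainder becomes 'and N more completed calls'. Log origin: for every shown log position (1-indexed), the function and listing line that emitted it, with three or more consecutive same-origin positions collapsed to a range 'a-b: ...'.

Answer: the defect is in trim_outliers at line 4.
Key observation: The log first diverges at position 5: the faulty run prints 'hit index None' where the working version prints 'hit index 3'.
Crash: process_batch, line 12, TypeError.
Call chain: main -> mix_signals([5, 6, 12, 8, 3, 9, 11], 8) (called at line 37) -> process_batch([5, 6, 12, 8, 3, 9, 11], 8) (called at line 23).
First divergence: position 5 — shown 'hit index None', intended 'hit index 3'.
Intended log window:
  3: process_batch: 7 entries, threshold 8
  4: trim_outliers start: n=7 cutoff=8
  5: hit index 3
  6: hit index 3
Execution walk:
  trim_outliers([5, 6, 12, 8, 3, 9, 11], 8) -> None  [called from process_batch, line 10]
Log origin:
  1: logged in main at line 36
  2: logged in mix_signals at line 22
  3: logged in process_batch at line 9
  4: logged in trim_outliers at line 2
  5: logged in process_batch at line 11
A correct fix: line 4: replace `weights[quota] == quota` with `weights[quota] == total`.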